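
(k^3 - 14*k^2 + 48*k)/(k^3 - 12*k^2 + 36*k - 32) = k*(k - 6)/(k^2 - 4*k + 4)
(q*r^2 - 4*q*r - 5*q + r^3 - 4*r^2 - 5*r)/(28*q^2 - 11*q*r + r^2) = (q*r^2 - 4*q*r - 5*q + r^3 - 4*r^2 - 5*r)/(28*q^2 - 11*q*r + r^2)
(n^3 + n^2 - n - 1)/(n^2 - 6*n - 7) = (n^2 - 1)/(n - 7)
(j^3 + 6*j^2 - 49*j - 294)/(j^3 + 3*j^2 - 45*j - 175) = (j^2 + 13*j + 42)/(j^2 + 10*j + 25)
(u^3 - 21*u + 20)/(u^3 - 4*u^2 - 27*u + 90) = (u^2 - 5*u + 4)/(u^2 - 9*u + 18)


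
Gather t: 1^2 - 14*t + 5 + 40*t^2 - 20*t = 40*t^2 - 34*t + 6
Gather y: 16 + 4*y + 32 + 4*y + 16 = 8*y + 64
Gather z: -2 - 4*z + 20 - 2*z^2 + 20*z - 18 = -2*z^2 + 16*z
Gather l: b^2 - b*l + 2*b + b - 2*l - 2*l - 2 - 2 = b^2 + 3*b + l*(-b - 4) - 4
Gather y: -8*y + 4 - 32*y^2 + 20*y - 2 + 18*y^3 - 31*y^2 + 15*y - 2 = 18*y^3 - 63*y^2 + 27*y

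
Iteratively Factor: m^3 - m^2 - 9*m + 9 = (m - 3)*(m^2 + 2*m - 3) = (m - 3)*(m - 1)*(m + 3)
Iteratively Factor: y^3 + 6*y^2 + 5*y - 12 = (y + 3)*(y^2 + 3*y - 4) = (y - 1)*(y + 3)*(y + 4)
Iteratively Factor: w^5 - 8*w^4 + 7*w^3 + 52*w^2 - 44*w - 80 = (w + 1)*(w^4 - 9*w^3 + 16*w^2 + 36*w - 80) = (w - 5)*(w + 1)*(w^3 - 4*w^2 - 4*w + 16) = (w - 5)*(w + 1)*(w + 2)*(w^2 - 6*w + 8) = (w - 5)*(w - 4)*(w + 1)*(w + 2)*(w - 2)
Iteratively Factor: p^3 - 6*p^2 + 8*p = (p - 2)*(p^2 - 4*p) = (p - 4)*(p - 2)*(p)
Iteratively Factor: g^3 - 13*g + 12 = (g - 3)*(g^2 + 3*g - 4) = (g - 3)*(g + 4)*(g - 1)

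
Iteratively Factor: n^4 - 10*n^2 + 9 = (n - 3)*(n^3 + 3*n^2 - n - 3) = (n - 3)*(n - 1)*(n^2 + 4*n + 3) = (n - 3)*(n - 1)*(n + 1)*(n + 3)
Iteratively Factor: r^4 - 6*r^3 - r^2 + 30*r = (r - 5)*(r^3 - r^2 - 6*r) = (r - 5)*(r - 3)*(r^2 + 2*r) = r*(r - 5)*(r - 3)*(r + 2)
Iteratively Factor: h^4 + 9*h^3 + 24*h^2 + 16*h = (h)*(h^3 + 9*h^2 + 24*h + 16) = h*(h + 4)*(h^2 + 5*h + 4) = h*(h + 4)^2*(h + 1)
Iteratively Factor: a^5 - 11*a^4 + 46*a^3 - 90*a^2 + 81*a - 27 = (a - 3)*(a^4 - 8*a^3 + 22*a^2 - 24*a + 9) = (a - 3)^2*(a^3 - 5*a^2 + 7*a - 3) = (a - 3)^2*(a - 1)*(a^2 - 4*a + 3) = (a - 3)^2*(a - 1)^2*(a - 3)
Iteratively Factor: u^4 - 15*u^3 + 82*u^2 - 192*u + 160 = (u - 4)*(u^3 - 11*u^2 + 38*u - 40) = (u - 5)*(u - 4)*(u^2 - 6*u + 8) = (u - 5)*(u - 4)^2*(u - 2)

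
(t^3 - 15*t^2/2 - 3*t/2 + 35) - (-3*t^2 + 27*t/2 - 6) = t^3 - 9*t^2/2 - 15*t + 41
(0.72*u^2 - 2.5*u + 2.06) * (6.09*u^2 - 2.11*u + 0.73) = 4.3848*u^4 - 16.7442*u^3 + 18.346*u^2 - 6.1716*u + 1.5038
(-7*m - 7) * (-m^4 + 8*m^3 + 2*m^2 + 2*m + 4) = 7*m^5 - 49*m^4 - 70*m^3 - 28*m^2 - 42*m - 28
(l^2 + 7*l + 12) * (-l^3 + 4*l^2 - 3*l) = -l^5 - 3*l^4 + 13*l^3 + 27*l^2 - 36*l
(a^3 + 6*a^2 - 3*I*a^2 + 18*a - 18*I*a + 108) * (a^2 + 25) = a^5 + 6*a^4 - 3*I*a^4 + 43*a^3 - 18*I*a^3 + 258*a^2 - 75*I*a^2 + 450*a - 450*I*a + 2700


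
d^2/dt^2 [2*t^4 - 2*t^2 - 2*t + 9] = 24*t^2 - 4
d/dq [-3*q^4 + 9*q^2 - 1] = -12*q^3 + 18*q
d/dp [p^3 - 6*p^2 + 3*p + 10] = 3*p^2 - 12*p + 3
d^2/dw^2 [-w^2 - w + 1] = -2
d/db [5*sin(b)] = 5*cos(b)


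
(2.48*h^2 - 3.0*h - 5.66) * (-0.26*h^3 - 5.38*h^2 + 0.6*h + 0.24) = -0.6448*h^5 - 12.5624*h^4 + 19.0996*h^3 + 29.246*h^2 - 4.116*h - 1.3584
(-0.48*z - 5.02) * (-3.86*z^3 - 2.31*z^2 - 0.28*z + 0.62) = 1.8528*z^4 + 20.486*z^3 + 11.7306*z^2 + 1.108*z - 3.1124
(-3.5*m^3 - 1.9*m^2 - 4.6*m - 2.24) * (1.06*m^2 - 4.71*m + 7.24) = -3.71*m^5 + 14.471*m^4 - 21.267*m^3 + 5.5356*m^2 - 22.7536*m - 16.2176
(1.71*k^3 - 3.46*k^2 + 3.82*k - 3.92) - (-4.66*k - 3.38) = 1.71*k^3 - 3.46*k^2 + 8.48*k - 0.54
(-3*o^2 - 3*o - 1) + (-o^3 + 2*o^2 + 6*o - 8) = -o^3 - o^2 + 3*o - 9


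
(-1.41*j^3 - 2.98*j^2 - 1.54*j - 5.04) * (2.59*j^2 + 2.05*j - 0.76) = -3.6519*j^5 - 10.6087*j^4 - 9.026*j^3 - 13.9458*j^2 - 9.1616*j + 3.8304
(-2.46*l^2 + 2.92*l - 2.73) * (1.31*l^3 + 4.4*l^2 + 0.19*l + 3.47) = -3.2226*l^5 - 6.9988*l^4 + 8.8043*l^3 - 19.9934*l^2 + 9.6137*l - 9.4731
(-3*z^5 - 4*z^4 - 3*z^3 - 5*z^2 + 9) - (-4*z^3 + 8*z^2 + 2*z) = -3*z^5 - 4*z^4 + z^3 - 13*z^2 - 2*z + 9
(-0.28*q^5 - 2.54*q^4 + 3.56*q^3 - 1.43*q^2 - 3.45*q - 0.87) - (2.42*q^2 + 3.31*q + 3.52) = -0.28*q^5 - 2.54*q^4 + 3.56*q^3 - 3.85*q^2 - 6.76*q - 4.39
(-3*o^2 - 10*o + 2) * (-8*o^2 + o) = 24*o^4 + 77*o^3 - 26*o^2 + 2*o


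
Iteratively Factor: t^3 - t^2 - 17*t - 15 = (t + 3)*(t^2 - 4*t - 5) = (t + 1)*(t + 3)*(t - 5)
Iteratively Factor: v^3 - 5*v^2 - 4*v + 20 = (v - 2)*(v^2 - 3*v - 10) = (v - 5)*(v - 2)*(v + 2)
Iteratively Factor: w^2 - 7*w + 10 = (w - 2)*(w - 5)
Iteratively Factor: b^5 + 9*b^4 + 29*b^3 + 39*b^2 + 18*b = (b + 2)*(b^4 + 7*b^3 + 15*b^2 + 9*b) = (b + 1)*(b + 2)*(b^3 + 6*b^2 + 9*b) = (b + 1)*(b + 2)*(b + 3)*(b^2 + 3*b) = (b + 1)*(b + 2)*(b + 3)^2*(b)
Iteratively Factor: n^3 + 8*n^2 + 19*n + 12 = (n + 1)*(n^2 + 7*n + 12) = (n + 1)*(n + 4)*(n + 3)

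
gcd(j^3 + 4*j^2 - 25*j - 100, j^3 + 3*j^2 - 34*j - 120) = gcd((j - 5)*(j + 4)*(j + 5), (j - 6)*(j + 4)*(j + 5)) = j^2 + 9*j + 20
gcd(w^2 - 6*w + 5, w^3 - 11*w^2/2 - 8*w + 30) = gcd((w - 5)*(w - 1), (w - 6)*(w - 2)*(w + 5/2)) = 1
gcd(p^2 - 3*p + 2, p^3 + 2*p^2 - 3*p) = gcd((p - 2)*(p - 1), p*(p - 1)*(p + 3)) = p - 1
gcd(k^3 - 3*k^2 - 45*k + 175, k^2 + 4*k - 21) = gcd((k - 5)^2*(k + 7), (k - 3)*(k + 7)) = k + 7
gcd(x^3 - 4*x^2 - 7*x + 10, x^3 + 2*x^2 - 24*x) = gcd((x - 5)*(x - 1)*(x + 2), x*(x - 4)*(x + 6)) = 1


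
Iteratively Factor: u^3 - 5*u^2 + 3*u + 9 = (u + 1)*(u^2 - 6*u + 9) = (u - 3)*(u + 1)*(u - 3)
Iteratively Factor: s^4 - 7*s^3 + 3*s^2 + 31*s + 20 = (s + 1)*(s^3 - 8*s^2 + 11*s + 20) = (s - 4)*(s + 1)*(s^2 - 4*s - 5) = (s - 5)*(s - 4)*(s + 1)*(s + 1)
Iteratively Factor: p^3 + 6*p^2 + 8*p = (p + 2)*(p^2 + 4*p) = p*(p + 2)*(p + 4)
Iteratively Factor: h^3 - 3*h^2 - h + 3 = (h - 1)*(h^2 - 2*h - 3) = (h - 1)*(h + 1)*(h - 3)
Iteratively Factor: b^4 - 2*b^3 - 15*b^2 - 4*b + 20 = (b - 1)*(b^3 - b^2 - 16*b - 20) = (b - 1)*(b + 2)*(b^2 - 3*b - 10) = (b - 5)*(b - 1)*(b + 2)*(b + 2)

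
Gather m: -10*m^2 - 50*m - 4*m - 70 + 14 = -10*m^2 - 54*m - 56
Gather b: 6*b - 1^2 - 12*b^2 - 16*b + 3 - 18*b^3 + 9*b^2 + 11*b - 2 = -18*b^3 - 3*b^2 + b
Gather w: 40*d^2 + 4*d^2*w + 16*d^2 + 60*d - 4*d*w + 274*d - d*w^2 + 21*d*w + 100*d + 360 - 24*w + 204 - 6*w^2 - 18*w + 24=56*d^2 + 434*d + w^2*(-d - 6) + w*(4*d^2 + 17*d - 42) + 588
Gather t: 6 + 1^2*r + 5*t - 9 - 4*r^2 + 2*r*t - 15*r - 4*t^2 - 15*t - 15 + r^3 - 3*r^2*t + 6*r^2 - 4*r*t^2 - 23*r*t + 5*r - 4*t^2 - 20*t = r^3 + 2*r^2 - 9*r + t^2*(-4*r - 8) + t*(-3*r^2 - 21*r - 30) - 18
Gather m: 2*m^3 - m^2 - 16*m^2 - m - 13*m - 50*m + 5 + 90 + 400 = 2*m^3 - 17*m^2 - 64*m + 495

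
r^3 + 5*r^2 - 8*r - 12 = (r - 2)*(r + 1)*(r + 6)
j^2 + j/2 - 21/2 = (j - 3)*(j + 7/2)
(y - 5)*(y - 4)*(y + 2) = y^3 - 7*y^2 + 2*y + 40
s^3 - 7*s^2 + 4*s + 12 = (s - 6)*(s - 2)*(s + 1)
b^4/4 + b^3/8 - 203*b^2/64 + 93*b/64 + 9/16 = (b/4 + 1)*(b - 3)*(b - 3/4)*(b + 1/4)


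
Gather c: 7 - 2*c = 7 - 2*c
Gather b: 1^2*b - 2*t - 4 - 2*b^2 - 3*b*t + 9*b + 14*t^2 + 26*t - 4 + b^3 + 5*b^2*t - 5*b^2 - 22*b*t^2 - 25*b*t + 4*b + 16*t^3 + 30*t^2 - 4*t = b^3 + b^2*(5*t - 7) + b*(-22*t^2 - 28*t + 14) + 16*t^3 + 44*t^2 + 20*t - 8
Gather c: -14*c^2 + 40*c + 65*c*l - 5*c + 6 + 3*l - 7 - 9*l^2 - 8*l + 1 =-14*c^2 + c*(65*l + 35) - 9*l^2 - 5*l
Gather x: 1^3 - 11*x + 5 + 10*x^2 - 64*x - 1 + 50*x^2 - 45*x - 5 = 60*x^2 - 120*x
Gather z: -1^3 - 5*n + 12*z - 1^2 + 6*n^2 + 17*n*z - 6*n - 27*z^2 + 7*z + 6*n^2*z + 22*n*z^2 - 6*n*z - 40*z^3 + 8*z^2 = 6*n^2 - 11*n - 40*z^3 + z^2*(22*n - 19) + z*(6*n^2 + 11*n + 19) - 2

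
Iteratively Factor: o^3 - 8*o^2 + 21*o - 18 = (o - 3)*(o^2 - 5*o + 6) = (o - 3)^2*(o - 2)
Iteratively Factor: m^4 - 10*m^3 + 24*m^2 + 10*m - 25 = (m - 1)*(m^3 - 9*m^2 + 15*m + 25) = (m - 5)*(m - 1)*(m^2 - 4*m - 5) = (m - 5)^2*(m - 1)*(m + 1)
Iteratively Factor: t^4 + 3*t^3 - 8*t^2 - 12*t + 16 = (t - 1)*(t^3 + 4*t^2 - 4*t - 16) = (t - 1)*(t + 4)*(t^2 - 4) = (t - 2)*(t - 1)*(t + 4)*(t + 2)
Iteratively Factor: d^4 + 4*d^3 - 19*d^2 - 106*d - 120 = (d + 4)*(d^3 - 19*d - 30) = (d + 2)*(d + 4)*(d^2 - 2*d - 15) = (d - 5)*(d + 2)*(d + 4)*(d + 3)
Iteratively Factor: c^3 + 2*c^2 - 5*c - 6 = (c + 1)*(c^2 + c - 6) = (c + 1)*(c + 3)*(c - 2)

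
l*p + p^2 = p*(l + p)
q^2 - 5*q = q*(q - 5)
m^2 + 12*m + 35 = (m + 5)*(m + 7)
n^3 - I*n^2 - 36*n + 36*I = (n - 6)*(n + 6)*(n - I)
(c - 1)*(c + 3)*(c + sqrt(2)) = c^3 + sqrt(2)*c^2 + 2*c^2 - 3*c + 2*sqrt(2)*c - 3*sqrt(2)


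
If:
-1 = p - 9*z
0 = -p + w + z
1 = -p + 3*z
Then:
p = -1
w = -1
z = 0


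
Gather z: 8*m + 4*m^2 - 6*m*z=4*m^2 - 6*m*z + 8*m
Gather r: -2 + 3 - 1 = 0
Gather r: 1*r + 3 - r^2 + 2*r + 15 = -r^2 + 3*r + 18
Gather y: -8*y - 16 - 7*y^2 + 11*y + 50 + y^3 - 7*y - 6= y^3 - 7*y^2 - 4*y + 28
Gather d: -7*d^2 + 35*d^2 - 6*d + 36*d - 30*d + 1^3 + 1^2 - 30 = 28*d^2 - 28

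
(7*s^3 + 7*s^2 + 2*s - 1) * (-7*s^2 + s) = -49*s^5 - 42*s^4 - 7*s^3 + 9*s^2 - s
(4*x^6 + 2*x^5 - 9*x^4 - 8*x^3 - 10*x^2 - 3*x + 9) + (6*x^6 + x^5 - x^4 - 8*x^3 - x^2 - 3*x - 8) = 10*x^6 + 3*x^5 - 10*x^4 - 16*x^3 - 11*x^2 - 6*x + 1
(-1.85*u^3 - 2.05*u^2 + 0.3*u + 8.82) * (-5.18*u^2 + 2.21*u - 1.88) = 9.583*u^5 + 6.5305*u^4 - 2.6065*u^3 - 41.1706*u^2 + 18.9282*u - 16.5816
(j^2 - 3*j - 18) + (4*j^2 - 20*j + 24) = 5*j^2 - 23*j + 6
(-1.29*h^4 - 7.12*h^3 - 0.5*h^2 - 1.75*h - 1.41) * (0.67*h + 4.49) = -0.8643*h^5 - 10.5625*h^4 - 32.3038*h^3 - 3.4175*h^2 - 8.8022*h - 6.3309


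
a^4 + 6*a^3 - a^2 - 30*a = a*(a - 2)*(a + 3)*(a + 5)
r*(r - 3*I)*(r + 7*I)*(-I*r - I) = -I*r^4 + 4*r^3 - I*r^3 + 4*r^2 - 21*I*r^2 - 21*I*r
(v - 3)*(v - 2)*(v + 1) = v^3 - 4*v^2 + v + 6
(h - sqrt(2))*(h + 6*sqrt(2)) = h^2 + 5*sqrt(2)*h - 12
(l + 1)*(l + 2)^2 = l^3 + 5*l^2 + 8*l + 4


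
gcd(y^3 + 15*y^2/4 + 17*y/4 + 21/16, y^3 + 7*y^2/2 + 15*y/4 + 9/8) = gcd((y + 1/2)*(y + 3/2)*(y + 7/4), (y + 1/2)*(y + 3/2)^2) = y^2 + 2*y + 3/4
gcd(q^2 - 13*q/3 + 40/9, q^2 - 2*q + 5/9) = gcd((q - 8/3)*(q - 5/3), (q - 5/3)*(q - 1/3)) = q - 5/3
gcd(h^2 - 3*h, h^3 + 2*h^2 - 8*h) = h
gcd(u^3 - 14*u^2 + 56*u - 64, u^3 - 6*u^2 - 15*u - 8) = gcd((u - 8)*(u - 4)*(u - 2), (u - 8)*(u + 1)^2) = u - 8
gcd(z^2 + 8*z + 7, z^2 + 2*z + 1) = z + 1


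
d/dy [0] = 0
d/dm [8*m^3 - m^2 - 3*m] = 24*m^2 - 2*m - 3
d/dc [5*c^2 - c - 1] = 10*c - 1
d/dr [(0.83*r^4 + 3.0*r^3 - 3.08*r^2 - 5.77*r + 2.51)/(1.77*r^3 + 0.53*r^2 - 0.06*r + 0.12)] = (1.4691*r^6 + 0.879799999999996*r^5 + 6.8922*r^4 + 20.4642*r^3 - 9.0052*r^2 - 3.3998*r - 0.5418)/(3.1329*r^6 + 1.8762*r^5 + 0.0685*r^4 + 0.3612*r^3 + 0.1308*r^2 - 0.0144*r + 0.0144)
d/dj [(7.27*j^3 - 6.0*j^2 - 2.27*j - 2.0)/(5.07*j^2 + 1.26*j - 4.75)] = (36.8589*j^4 + 18.3204*j^3 - 99.6486*j^2 + 77.28*j + 13.3025)/(25.7049*j^4 + 12.7764*j^3 - 46.5774*j^2 - 11.97*j + 22.5625)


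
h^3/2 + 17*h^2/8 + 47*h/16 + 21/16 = (h/2 + 1/2)*(h + 3/2)*(h + 7/4)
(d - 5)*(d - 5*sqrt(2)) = d^2 - 5*sqrt(2)*d - 5*d + 25*sqrt(2)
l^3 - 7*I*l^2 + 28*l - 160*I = (l - 8*I)*(l - 4*I)*(l + 5*I)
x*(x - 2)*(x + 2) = x^3 - 4*x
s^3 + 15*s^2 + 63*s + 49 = (s + 1)*(s + 7)^2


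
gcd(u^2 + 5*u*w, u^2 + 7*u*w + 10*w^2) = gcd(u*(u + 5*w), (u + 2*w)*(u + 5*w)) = u + 5*w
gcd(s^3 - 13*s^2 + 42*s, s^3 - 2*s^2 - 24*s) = s^2 - 6*s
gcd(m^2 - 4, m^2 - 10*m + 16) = m - 2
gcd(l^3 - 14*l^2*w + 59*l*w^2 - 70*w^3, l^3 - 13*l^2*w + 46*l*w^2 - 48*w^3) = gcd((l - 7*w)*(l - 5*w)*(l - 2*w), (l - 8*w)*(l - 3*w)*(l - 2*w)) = -l + 2*w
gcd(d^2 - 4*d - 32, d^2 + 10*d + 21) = 1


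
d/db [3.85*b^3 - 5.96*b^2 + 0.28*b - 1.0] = 11.55*b^2 - 11.92*b + 0.28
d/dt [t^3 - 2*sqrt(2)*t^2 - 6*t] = 3*t^2 - 4*sqrt(2)*t - 6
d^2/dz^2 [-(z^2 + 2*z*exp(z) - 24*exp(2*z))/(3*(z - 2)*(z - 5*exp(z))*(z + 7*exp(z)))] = 2*(-22*z^6*exp(2*z) - z^6 - 33*z^5*exp(3*z) + 154*z^5*exp(2*z) - 6*z^5*exp(z) - 792*z^4*exp(4*z) + 264*z^4*exp(3*z) - 281*z^4*exp(2*z) - 385*z^3*exp(5*z) + 4026*z^3*exp(4*z) - 292*z^3*exp(3*z) + 352*z^3*exp(2*z) + 1540*z^2*exp(5*z) - 10284*z^2*exp(4*z) + 660*z^2*exp(3*z) - 132*z^2*exp(2*z) - 8120*z*exp(5*z) + 6600*z*exp(4*z) - 264*z*exp(3*z) + 29400*exp(6*z) + 1540*exp(5*z) - 1716*exp(4*z))/(3*(z^9 + 6*z^8*exp(z) - 6*z^8 - 93*z^7*exp(2*z) - 36*z^7*exp(z) + 12*z^7 - 412*z^6*exp(3*z) + 558*z^6*exp(2*z) + 72*z^6*exp(z) - 8*z^6 + 3255*z^5*exp(4*z) + 2472*z^5*exp(3*z) - 1116*z^5*exp(2*z) - 48*z^5*exp(z) + 7350*z^4*exp(5*z) - 19530*z^4*exp(4*z) - 4944*z^4*exp(3*z) + 744*z^4*exp(2*z) - 42875*z^3*exp(6*z) - 44100*z^3*exp(5*z) + 39060*z^3*exp(4*z) + 3296*z^3*exp(3*z) + 257250*z^2*exp(6*z) + 88200*z^2*exp(5*z) - 26040*z^2*exp(4*z) - 514500*z*exp(6*z) - 58800*z*exp(5*z) + 343000*exp(6*z)))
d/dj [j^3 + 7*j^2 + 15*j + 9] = 3*j^2 + 14*j + 15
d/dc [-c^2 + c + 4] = 1 - 2*c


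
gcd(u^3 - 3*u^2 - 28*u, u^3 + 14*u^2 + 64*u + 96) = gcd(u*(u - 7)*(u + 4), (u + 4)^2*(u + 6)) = u + 4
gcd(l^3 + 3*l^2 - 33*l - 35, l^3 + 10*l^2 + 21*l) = l + 7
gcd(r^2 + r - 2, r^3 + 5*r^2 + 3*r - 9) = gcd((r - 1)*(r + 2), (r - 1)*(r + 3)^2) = r - 1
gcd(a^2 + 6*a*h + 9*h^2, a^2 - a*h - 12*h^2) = a + 3*h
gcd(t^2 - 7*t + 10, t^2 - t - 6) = 1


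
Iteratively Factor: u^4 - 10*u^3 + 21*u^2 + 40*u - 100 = (u - 5)*(u^3 - 5*u^2 - 4*u + 20) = (u - 5)^2*(u^2 - 4) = (u - 5)^2*(u + 2)*(u - 2)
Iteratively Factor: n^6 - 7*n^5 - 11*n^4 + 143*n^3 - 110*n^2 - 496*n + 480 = (n - 1)*(n^5 - 6*n^4 - 17*n^3 + 126*n^2 + 16*n - 480) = (n - 4)*(n - 1)*(n^4 - 2*n^3 - 25*n^2 + 26*n + 120) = (n - 4)*(n - 3)*(n - 1)*(n^3 + n^2 - 22*n - 40) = (n - 5)*(n - 4)*(n - 3)*(n - 1)*(n^2 + 6*n + 8) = (n - 5)*(n - 4)*(n - 3)*(n - 1)*(n + 4)*(n + 2)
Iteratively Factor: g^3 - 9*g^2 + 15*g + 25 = (g - 5)*(g^2 - 4*g - 5) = (g - 5)^2*(g + 1)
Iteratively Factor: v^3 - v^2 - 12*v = (v)*(v^2 - v - 12) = v*(v - 4)*(v + 3)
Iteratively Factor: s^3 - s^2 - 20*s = (s)*(s^2 - s - 20) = s*(s - 5)*(s + 4)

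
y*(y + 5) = y^2 + 5*y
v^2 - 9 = (v - 3)*(v + 3)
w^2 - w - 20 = (w - 5)*(w + 4)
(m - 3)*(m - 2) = m^2 - 5*m + 6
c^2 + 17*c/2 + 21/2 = (c + 3/2)*(c + 7)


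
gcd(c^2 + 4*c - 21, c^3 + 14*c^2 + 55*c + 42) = c + 7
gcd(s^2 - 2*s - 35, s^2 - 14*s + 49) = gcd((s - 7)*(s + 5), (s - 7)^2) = s - 7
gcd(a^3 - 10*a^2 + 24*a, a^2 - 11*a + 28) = a - 4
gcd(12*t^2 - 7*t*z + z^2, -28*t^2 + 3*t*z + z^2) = -4*t + z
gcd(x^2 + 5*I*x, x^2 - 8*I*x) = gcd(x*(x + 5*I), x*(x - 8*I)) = x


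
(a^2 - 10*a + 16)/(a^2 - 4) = (a - 8)/(a + 2)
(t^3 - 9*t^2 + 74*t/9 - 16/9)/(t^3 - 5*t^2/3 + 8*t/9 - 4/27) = 3*(t - 8)/(3*t - 2)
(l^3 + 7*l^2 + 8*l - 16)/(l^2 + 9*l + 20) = (l^2 + 3*l - 4)/(l + 5)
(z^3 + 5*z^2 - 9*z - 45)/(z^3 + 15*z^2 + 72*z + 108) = (z^2 + 2*z - 15)/(z^2 + 12*z + 36)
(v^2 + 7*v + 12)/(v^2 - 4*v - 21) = (v + 4)/(v - 7)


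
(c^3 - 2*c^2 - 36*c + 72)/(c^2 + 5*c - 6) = (c^2 - 8*c + 12)/(c - 1)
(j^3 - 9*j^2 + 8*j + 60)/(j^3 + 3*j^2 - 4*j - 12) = (j^2 - 11*j + 30)/(j^2 + j - 6)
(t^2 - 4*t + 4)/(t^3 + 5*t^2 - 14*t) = (t - 2)/(t*(t + 7))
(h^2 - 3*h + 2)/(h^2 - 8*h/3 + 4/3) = 3*(h - 1)/(3*h - 2)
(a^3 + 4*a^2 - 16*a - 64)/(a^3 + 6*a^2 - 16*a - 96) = (a + 4)/(a + 6)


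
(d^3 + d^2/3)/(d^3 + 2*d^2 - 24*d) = d*(3*d + 1)/(3*(d^2 + 2*d - 24))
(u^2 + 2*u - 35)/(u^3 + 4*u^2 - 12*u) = (u^2 + 2*u - 35)/(u*(u^2 + 4*u - 12))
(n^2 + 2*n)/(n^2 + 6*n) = (n + 2)/(n + 6)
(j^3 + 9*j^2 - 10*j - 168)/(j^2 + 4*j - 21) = (j^2 + 2*j - 24)/(j - 3)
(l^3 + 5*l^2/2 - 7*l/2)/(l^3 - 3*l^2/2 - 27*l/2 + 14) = l/(l - 4)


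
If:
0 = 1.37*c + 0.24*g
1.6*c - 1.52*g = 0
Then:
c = 0.00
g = 0.00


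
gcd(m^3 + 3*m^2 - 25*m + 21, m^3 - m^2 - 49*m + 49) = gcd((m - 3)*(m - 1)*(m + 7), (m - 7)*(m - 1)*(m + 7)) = m^2 + 6*m - 7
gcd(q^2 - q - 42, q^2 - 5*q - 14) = q - 7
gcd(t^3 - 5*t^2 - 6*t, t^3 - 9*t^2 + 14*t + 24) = t^2 - 5*t - 6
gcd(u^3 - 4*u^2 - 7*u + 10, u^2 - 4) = u + 2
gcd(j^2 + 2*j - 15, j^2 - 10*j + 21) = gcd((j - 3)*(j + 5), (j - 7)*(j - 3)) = j - 3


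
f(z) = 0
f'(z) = 0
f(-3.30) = 0.00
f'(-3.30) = 0.00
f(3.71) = 0.00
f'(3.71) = 0.00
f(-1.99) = 0.00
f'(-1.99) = 0.00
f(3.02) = 0.00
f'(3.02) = 0.00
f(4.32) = 0.00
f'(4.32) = 0.00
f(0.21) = 0.00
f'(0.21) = 0.00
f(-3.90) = 0.00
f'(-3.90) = 0.00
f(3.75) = 0.00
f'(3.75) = 0.00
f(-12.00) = 0.00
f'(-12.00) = 0.00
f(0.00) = 0.00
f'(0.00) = 0.00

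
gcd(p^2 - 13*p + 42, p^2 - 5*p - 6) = p - 6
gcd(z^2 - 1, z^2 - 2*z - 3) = z + 1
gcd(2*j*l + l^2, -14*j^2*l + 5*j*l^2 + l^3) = l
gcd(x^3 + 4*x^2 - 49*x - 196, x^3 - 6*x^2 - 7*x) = x - 7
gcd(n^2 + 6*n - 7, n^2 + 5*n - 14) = n + 7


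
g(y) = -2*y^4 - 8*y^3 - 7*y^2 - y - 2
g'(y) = -8*y^3 - 24*y^2 - 14*y - 1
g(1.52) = -58.46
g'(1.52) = -105.82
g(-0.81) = -2.39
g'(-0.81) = -1.15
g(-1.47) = 0.42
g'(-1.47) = -6.87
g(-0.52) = -2.39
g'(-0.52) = 0.92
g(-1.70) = 2.07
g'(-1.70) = -7.26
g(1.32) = -39.99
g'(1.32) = -79.70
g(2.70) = -319.48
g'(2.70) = -371.22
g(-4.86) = -359.92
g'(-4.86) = 418.50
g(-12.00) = -28646.00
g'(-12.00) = 10535.00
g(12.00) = -56318.00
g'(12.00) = -17449.00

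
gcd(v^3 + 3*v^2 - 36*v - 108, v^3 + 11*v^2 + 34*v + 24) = v + 6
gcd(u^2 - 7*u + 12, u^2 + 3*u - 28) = u - 4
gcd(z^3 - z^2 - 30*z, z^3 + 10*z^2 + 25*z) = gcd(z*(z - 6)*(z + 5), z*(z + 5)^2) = z^2 + 5*z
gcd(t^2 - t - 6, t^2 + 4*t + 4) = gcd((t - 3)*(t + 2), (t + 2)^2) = t + 2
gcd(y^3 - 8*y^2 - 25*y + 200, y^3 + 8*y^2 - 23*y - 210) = y - 5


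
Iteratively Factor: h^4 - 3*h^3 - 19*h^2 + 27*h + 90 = (h - 3)*(h^3 - 19*h - 30) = (h - 3)*(h + 3)*(h^2 - 3*h - 10) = (h - 3)*(h + 2)*(h + 3)*(h - 5)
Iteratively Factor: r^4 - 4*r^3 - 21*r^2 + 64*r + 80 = (r + 1)*(r^3 - 5*r^2 - 16*r + 80) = (r - 4)*(r + 1)*(r^2 - r - 20) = (r - 4)*(r + 1)*(r + 4)*(r - 5)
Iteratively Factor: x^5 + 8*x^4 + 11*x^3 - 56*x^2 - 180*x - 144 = (x - 3)*(x^4 + 11*x^3 + 44*x^2 + 76*x + 48) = (x - 3)*(x + 2)*(x^3 + 9*x^2 + 26*x + 24) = (x - 3)*(x + 2)*(x + 3)*(x^2 + 6*x + 8) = (x - 3)*(x + 2)^2*(x + 3)*(x + 4)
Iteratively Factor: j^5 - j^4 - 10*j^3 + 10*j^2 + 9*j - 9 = (j - 3)*(j^4 + 2*j^3 - 4*j^2 - 2*j + 3) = (j - 3)*(j + 3)*(j^3 - j^2 - j + 1) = (j - 3)*(j - 1)*(j + 3)*(j^2 - 1) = (j - 3)*(j - 1)^2*(j + 3)*(j + 1)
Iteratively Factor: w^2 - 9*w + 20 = (w - 4)*(w - 5)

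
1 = 1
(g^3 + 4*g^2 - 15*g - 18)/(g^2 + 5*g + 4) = (g^2 + 3*g - 18)/(g + 4)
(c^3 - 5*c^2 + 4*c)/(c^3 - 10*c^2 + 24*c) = (c - 1)/(c - 6)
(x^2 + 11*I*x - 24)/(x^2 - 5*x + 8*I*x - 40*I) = (x + 3*I)/(x - 5)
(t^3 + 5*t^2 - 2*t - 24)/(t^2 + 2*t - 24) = (t^3 + 5*t^2 - 2*t - 24)/(t^2 + 2*t - 24)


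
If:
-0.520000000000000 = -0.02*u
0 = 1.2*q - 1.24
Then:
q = 1.03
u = 26.00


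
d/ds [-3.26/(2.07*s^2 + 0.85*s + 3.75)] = (13.4964*s + 2.771)/(2.07*s^2 + 0.85*s + 3.75)^2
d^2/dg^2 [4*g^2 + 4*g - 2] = 8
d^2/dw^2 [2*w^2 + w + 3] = 4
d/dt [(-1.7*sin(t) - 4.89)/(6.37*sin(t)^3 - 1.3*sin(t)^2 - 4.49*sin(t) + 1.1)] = (21.658*sin(t)^3 + 91.2379*sin(t)^2 - 12.714*sin(t) - 23.8261)*cos(t)/(40.5769*sin(t)^6 - 16.562*sin(t)^5 - 55.5126*sin(t)^4 + 25.688*sin(t)^3 + 17.3001*sin(t)^2 - 9.878*sin(t) + 1.21)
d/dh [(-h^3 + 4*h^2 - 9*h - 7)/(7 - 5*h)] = (10*h^3 - 41*h^2 + 56*h - 98)/(25*h^2 - 70*h + 49)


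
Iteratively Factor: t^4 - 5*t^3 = (t)*(t^3 - 5*t^2) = t^2*(t^2 - 5*t) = t^3*(t - 5)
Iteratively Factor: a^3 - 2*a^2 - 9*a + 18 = (a - 2)*(a^2 - 9) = (a - 2)*(a + 3)*(a - 3)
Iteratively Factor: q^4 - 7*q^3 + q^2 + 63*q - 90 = (q - 3)*(q^3 - 4*q^2 - 11*q + 30) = (q - 3)*(q + 3)*(q^2 - 7*q + 10) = (q - 5)*(q - 3)*(q + 3)*(q - 2)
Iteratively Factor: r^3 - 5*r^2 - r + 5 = (r - 5)*(r^2 - 1) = (r - 5)*(r + 1)*(r - 1)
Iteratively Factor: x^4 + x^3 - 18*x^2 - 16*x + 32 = (x - 1)*(x^3 + 2*x^2 - 16*x - 32) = (x - 1)*(x + 4)*(x^2 - 2*x - 8) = (x - 4)*(x - 1)*(x + 4)*(x + 2)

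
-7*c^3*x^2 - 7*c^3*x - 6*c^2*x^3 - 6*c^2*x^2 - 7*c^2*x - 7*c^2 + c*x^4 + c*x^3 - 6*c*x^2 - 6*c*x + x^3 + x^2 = (-7*c + x)*(c + x)*(x + 1)*(c*x + 1)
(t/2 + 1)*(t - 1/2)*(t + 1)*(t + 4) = t^4/2 + 13*t^3/4 + 21*t^2/4 + t/2 - 2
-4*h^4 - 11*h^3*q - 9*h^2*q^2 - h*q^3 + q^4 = (-4*h + q)*(h + q)^3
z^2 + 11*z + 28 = (z + 4)*(z + 7)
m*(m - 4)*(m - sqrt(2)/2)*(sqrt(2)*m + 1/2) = sqrt(2)*m^4 - 4*sqrt(2)*m^3 - m^3/2 - sqrt(2)*m^2/4 + 2*m^2 + sqrt(2)*m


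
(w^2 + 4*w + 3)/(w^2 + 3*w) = (w + 1)/w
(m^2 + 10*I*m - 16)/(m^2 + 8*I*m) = (m + 2*I)/m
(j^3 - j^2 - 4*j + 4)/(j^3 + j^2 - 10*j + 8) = (j + 2)/(j + 4)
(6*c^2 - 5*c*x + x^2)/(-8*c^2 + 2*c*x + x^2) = (-3*c + x)/(4*c + x)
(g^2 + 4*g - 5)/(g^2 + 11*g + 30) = (g - 1)/(g + 6)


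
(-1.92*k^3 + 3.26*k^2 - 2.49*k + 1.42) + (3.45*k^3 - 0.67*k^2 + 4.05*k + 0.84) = 1.53*k^3 + 2.59*k^2 + 1.56*k + 2.26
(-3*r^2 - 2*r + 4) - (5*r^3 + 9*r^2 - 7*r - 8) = -5*r^3 - 12*r^2 + 5*r + 12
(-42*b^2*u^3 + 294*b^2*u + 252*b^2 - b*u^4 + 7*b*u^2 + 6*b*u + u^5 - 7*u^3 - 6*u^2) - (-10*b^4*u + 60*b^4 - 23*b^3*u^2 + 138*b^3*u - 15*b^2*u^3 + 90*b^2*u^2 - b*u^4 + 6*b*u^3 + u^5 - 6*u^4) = 10*b^4*u - 60*b^4 + 23*b^3*u^2 - 138*b^3*u - 27*b^2*u^3 - 90*b^2*u^2 + 294*b^2*u + 252*b^2 - 6*b*u^3 + 7*b*u^2 + 6*b*u + 6*u^4 - 7*u^3 - 6*u^2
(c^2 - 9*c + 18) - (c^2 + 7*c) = 18 - 16*c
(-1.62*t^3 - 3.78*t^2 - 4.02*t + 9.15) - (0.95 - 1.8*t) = -1.62*t^3 - 3.78*t^2 - 2.22*t + 8.2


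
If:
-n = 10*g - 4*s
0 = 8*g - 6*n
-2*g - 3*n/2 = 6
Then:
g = -3/2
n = -2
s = -17/4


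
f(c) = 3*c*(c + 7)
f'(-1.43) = 12.42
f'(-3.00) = 3.00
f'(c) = 6*c + 21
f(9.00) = 432.00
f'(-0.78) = 16.32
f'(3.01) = 39.06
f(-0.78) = -14.55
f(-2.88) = -35.60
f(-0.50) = -9.75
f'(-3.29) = 1.26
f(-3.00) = -36.00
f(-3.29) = -36.62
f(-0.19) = -3.88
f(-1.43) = -23.90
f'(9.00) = 75.00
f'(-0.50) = 18.00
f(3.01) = 90.39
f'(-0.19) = 19.86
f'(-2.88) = 3.72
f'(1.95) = 32.70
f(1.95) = 52.36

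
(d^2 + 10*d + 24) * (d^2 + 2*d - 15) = d^4 + 12*d^3 + 29*d^2 - 102*d - 360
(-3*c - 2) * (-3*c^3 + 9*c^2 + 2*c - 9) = 9*c^4 - 21*c^3 - 24*c^2 + 23*c + 18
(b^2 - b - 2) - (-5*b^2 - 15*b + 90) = 6*b^2 + 14*b - 92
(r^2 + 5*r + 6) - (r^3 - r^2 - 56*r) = -r^3 + 2*r^2 + 61*r + 6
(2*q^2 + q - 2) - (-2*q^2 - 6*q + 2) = 4*q^2 + 7*q - 4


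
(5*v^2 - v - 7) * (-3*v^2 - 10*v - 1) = -15*v^4 - 47*v^3 + 26*v^2 + 71*v + 7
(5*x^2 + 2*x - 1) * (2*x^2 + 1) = 10*x^4 + 4*x^3 + 3*x^2 + 2*x - 1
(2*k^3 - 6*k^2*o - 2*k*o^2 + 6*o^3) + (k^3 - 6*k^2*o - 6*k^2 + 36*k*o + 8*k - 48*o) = 3*k^3 - 12*k^2*o - 6*k^2 - 2*k*o^2 + 36*k*o + 8*k + 6*o^3 - 48*o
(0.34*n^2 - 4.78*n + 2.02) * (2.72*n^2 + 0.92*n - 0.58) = 0.9248*n^4 - 12.6888*n^3 + 0.8996*n^2 + 4.6308*n - 1.1716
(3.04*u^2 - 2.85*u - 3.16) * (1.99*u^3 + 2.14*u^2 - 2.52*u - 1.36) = 6.0496*u^5 + 0.8341*u^4 - 20.0482*u^3 - 3.7148*u^2 + 11.8392*u + 4.2976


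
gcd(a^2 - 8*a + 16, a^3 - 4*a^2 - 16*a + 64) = a^2 - 8*a + 16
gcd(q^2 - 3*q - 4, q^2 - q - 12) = q - 4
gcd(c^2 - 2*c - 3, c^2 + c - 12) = c - 3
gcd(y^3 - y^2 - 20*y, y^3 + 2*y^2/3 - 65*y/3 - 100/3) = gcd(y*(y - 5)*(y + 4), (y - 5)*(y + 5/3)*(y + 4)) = y^2 - y - 20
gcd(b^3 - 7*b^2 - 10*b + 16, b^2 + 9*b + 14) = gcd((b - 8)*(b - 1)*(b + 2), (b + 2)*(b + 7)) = b + 2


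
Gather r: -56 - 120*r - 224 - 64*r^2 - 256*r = -64*r^2 - 376*r - 280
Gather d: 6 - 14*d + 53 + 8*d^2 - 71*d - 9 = 8*d^2 - 85*d + 50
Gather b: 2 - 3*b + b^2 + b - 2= b^2 - 2*b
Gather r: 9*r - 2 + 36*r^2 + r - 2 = 36*r^2 + 10*r - 4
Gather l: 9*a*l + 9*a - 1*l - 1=9*a + l*(9*a - 1) - 1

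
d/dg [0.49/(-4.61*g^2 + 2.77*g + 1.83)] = (4.5178*g - 1.3573)/(-4.61*g^2 + 2.77*g + 1.83)^2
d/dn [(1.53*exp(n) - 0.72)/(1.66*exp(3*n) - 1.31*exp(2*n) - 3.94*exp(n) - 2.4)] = (-5.0796*exp(3*n) + 5.5899*exp(2*n) - 1.8864*exp(n) - 6.5088)*exp(n)/(2.7556*exp(6*n) - 4.3492*exp(5*n) - 11.3647*exp(4*n) + 2.3548*exp(3*n) + 21.8116*exp(2*n) + 18.912*exp(n) + 5.76)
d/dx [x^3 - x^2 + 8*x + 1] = 3*x^2 - 2*x + 8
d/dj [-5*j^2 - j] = -10*j - 1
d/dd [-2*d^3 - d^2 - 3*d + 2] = -6*d^2 - 2*d - 3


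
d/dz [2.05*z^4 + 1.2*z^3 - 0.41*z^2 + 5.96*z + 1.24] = 8.2*z^3 + 3.6*z^2 - 0.82*z + 5.96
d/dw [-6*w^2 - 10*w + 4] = -12*w - 10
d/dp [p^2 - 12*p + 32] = 2*p - 12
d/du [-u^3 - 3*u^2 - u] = -3*u^2 - 6*u - 1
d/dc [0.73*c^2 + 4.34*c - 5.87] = 1.46*c + 4.34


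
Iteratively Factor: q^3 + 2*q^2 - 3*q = (q)*(q^2 + 2*q - 3) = q*(q - 1)*(q + 3)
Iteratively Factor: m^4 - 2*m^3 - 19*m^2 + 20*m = (m + 4)*(m^3 - 6*m^2 + 5*m) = (m - 1)*(m + 4)*(m^2 - 5*m) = m*(m - 1)*(m + 4)*(m - 5)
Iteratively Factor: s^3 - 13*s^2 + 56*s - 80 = (s - 5)*(s^2 - 8*s + 16) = (s - 5)*(s - 4)*(s - 4)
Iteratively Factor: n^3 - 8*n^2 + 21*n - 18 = (n - 2)*(n^2 - 6*n + 9) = (n - 3)*(n - 2)*(n - 3)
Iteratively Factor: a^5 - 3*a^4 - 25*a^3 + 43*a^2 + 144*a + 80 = (a + 1)*(a^4 - 4*a^3 - 21*a^2 + 64*a + 80) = (a + 1)^2*(a^3 - 5*a^2 - 16*a + 80) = (a - 4)*(a + 1)^2*(a^2 - a - 20) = (a - 5)*(a - 4)*(a + 1)^2*(a + 4)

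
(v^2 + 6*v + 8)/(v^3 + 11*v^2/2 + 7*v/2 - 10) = 2*(v + 2)/(2*v^2 + 3*v - 5)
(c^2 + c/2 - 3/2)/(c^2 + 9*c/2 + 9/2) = (c - 1)/(c + 3)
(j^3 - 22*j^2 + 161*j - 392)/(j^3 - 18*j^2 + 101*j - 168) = (j - 7)/(j - 3)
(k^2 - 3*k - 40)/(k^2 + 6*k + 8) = (k^2 - 3*k - 40)/(k^2 + 6*k + 8)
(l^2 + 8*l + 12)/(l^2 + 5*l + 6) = (l + 6)/(l + 3)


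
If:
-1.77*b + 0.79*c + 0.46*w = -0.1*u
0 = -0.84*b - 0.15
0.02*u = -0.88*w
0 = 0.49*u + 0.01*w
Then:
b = -0.18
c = -0.40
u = 0.00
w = 0.00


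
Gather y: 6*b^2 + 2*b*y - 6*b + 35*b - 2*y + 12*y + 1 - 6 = 6*b^2 + 29*b + y*(2*b + 10) - 5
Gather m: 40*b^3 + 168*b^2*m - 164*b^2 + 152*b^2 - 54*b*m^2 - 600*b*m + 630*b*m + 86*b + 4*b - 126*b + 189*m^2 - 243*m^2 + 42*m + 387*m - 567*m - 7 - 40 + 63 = 40*b^3 - 12*b^2 - 36*b + m^2*(-54*b - 54) + m*(168*b^2 + 30*b - 138) + 16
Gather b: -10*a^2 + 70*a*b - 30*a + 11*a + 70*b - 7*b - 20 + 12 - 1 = -10*a^2 - 19*a + b*(70*a + 63) - 9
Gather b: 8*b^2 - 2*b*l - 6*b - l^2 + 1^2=8*b^2 + b*(-2*l - 6) - l^2 + 1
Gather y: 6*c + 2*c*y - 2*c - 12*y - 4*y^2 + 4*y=4*c - 4*y^2 + y*(2*c - 8)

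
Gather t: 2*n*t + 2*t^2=2*n*t + 2*t^2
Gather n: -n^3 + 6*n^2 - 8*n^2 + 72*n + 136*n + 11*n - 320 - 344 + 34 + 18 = -n^3 - 2*n^2 + 219*n - 612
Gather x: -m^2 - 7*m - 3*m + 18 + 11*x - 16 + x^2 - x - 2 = -m^2 - 10*m + x^2 + 10*x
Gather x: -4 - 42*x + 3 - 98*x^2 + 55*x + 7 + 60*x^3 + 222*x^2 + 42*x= 60*x^3 + 124*x^2 + 55*x + 6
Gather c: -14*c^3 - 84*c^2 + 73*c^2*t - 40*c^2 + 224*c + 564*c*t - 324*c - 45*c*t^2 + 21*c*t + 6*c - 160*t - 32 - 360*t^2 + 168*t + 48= -14*c^3 + c^2*(73*t - 124) + c*(-45*t^2 + 585*t - 94) - 360*t^2 + 8*t + 16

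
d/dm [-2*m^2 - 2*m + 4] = -4*m - 2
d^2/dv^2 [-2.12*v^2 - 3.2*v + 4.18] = -4.24000000000000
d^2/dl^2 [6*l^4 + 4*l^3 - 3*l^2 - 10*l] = 72*l^2 + 24*l - 6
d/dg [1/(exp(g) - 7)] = -exp(g)/(exp(g) - 7)^2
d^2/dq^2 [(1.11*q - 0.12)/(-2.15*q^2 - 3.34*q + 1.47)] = (-(1.11*q - 0.12)*(4.3*q + 3.34)*(8.6*q + 6.68) + (14.319*q + 6.8988)*(2.15*q^2 + 3.34*q - 1.47))/(2.15*q^2 + 3.34*q - 1.47)^3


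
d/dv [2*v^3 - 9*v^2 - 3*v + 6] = 6*v^2 - 18*v - 3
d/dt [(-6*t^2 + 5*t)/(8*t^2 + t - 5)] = (-46*t^2 + 60*t - 25)/(64*t^4 + 16*t^3 - 79*t^2 - 10*t + 25)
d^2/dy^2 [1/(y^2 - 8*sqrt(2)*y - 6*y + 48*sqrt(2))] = 2*(-y^2 + 6*y + 8*sqrt(2)*y + 4*(-y + 3 + 4*sqrt(2))^2 - 48*sqrt(2))/(y^2 - 8*sqrt(2)*y - 6*y + 48*sqrt(2))^3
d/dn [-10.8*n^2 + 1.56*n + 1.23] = 1.56 - 21.6*n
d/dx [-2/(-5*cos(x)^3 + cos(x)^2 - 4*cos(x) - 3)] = 2*(15*cos(x)^2 - 2*cos(x) + 4)*sin(x)/(5*cos(x)^3 - cos(x)^2 + 4*cos(x) + 3)^2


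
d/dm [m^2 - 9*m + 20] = 2*m - 9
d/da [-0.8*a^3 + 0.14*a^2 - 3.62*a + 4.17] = -2.4*a^2 + 0.28*a - 3.62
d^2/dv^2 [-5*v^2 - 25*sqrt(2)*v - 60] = -10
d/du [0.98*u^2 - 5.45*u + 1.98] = 1.96*u - 5.45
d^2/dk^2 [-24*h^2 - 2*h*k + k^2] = 2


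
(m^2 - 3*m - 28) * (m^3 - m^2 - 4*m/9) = m^5 - 4*m^4 - 229*m^3/9 + 88*m^2/3 + 112*m/9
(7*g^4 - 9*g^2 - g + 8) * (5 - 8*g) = -56*g^5 + 35*g^4 + 72*g^3 - 37*g^2 - 69*g + 40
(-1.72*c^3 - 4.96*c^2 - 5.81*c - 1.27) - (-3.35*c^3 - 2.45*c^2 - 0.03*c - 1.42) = 1.63*c^3 - 2.51*c^2 - 5.78*c + 0.15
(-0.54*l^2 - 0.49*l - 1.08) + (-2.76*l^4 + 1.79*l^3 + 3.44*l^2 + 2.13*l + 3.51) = -2.76*l^4 + 1.79*l^3 + 2.9*l^2 + 1.64*l + 2.43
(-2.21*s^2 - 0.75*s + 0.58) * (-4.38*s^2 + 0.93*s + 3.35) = 9.6798*s^4 + 1.2297*s^3 - 10.6414*s^2 - 1.9731*s + 1.943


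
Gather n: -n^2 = -n^2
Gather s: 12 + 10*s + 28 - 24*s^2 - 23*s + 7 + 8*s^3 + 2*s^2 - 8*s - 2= 8*s^3 - 22*s^2 - 21*s + 45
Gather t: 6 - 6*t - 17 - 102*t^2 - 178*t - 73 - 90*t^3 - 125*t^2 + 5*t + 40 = -90*t^3 - 227*t^2 - 179*t - 44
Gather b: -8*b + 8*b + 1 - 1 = 0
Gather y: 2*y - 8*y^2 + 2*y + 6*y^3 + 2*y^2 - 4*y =6*y^3 - 6*y^2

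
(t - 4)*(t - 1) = t^2 - 5*t + 4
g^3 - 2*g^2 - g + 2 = (g - 2)*(g - 1)*(g + 1)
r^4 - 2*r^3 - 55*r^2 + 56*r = r*(r - 8)*(r - 1)*(r + 7)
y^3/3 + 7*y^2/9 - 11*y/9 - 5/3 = (y/3 + 1)*(y - 5/3)*(y + 1)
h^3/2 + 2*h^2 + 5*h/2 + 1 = (h/2 + 1)*(h + 1)^2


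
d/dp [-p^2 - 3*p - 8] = -2*p - 3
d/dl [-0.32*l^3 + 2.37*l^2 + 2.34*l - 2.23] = -0.96*l^2 + 4.74*l + 2.34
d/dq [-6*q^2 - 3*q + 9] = -12*q - 3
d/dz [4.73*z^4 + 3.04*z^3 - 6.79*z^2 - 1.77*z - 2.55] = 18.92*z^3 + 9.12*z^2 - 13.58*z - 1.77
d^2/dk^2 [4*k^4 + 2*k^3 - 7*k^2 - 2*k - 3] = 48*k^2 + 12*k - 14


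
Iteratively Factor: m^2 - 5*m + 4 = (m - 4)*(m - 1)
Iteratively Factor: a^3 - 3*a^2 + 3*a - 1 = (a - 1)*(a^2 - 2*a + 1) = (a - 1)^2*(a - 1)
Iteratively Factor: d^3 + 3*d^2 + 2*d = (d)*(d^2 + 3*d + 2) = d*(d + 1)*(d + 2)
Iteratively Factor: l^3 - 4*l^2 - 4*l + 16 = (l - 4)*(l^2 - 4) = (l - 4)*(l + 2)*(l - 2)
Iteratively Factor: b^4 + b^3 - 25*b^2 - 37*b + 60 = (b - 5)*(b^3 + 6*b^2 + 5*b - 12) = (b - 5)*(b + 3)*(b^2 + 3*b - 4) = (b - 5)*(b + 3)*(b + 4)*(b - 1)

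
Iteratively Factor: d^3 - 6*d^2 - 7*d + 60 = (d - 4)*(d^2 - 2*d - 15) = (d - 5)*(d - 4)*(d + 3)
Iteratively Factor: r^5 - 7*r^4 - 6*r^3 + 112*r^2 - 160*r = (r)*(r^4 - 7*r^3 - 6*r^2 + 112*r - 160) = r*(r - 2)*(r^3 - 5*r^2 - 16*r + 80) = r*(r - 2)*(r + 4)*(r^2 - 9*r + 20) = r*(r - 5)*(r - 2)*(r + 4)*(r - 4)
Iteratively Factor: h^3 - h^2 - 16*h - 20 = (h + 2)*(h^2 - 3*h - 10) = (h - 5)*(h + 2)*(h + 2)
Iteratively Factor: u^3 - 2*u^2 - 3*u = (u - 3)*(u^2 + u) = u*(u - 3)*(u + 1)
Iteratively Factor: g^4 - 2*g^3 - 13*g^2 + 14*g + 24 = (g - 2)*(g^3 - 13*g - 12) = (g - 2)*(g + 3)*(g^2 - 3*g - 4) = (g - 2)*(g + 1)*(g + 3)*(g - 4)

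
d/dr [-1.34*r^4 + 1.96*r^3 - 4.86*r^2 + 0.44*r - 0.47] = -5.36*r^3 + 5.88*r^2 - 9.72*r + 0.44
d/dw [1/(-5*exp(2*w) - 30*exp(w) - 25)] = 2*(exp(w) + 3)*exp(w)/(5*(exp(2*w) + 6*exp(w) + 5)^2)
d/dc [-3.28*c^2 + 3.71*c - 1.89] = 3.71 - 6.56*c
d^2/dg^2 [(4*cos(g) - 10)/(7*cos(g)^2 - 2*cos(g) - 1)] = 8*(441*(1 - cos(2*g))^2*cos(g) - 476*(1 - cos(2*g))^2 - 935*cos(g) - 598*cos(2*g) + 441*cos(3*g) - 98*cos(5*g) + 1542)/(4*cos(g) - 7*cos(2*g) - 5)^3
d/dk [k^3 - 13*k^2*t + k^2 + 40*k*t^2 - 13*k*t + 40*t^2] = 3*k^2 - 26*k*t + 2*k + 40*t^2 - 13*t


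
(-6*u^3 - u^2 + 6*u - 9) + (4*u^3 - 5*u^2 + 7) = -2*u^3 - 6*u^2 + 6*u - 2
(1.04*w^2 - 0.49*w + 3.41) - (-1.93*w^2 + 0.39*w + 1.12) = 2.97*w^2 - 0.88*w + 2.29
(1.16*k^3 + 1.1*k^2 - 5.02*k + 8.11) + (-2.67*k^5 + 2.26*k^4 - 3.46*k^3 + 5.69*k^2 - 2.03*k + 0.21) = -2.67*k^5 + 2.26*k^4 - 2.3*k^3 + 6.79*k^2 - 7.05*k + 8.32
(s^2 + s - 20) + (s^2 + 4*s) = 2*s^2 + 5*s - 20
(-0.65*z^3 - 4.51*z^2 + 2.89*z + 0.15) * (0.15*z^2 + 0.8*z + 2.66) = -0.0975*z^5 - 1.1965*z^4 - 4.9035*z^3 - 9.6621*z^2 + 7.8074*z + 0.399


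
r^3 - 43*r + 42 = (r - 6)*(r - 1)*(r + 7)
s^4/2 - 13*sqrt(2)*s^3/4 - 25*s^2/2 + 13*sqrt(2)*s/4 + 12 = (s/2 + 1/2)*(s - 1)*(s - 8*sqrt(2))*(s + 3*sqrt(2)/2)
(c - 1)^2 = c^2 - 2*c + 1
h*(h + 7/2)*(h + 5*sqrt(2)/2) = h^3 + 7*h^2/2 + 5*sqrt(2)*h^2/2 + 35*sqrt(2)*h/4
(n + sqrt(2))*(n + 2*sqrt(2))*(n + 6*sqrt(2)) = n^3 + 9*sqrt(2)*n^2 + 40*n + 24*sqrt(2)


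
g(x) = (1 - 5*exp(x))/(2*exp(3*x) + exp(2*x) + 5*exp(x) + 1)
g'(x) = (1 - 5*exp(x))*(-6*exp(3*x) - 2*exp(2*x) - 5*exp(x))/(2*exp(3*x) + exp(2*x) + 5*exp(x) + 1)^2 - 5*exp(x)/(2*exp(3*x) + exp(2*x) + 5*exp(x) + 1) = (20*exp(3*x) - exp(2*x) - 2*exp(x) - 10)*exp(x)/(4*exp(6*x) + 4*exp(5*x) + 21*exp(4*x) + 14*exp(3*x) + 27*exp(2*x) + 10*exp(x) + 1)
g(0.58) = -0.32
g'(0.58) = 0.29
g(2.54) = -0.01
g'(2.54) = 0.03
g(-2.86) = 0.55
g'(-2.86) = -0.35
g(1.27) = -0.14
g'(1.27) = 0.21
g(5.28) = -0.00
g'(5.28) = 0.00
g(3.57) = -0.00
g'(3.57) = 0.00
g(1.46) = -0.10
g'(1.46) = 0.17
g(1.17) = -0.16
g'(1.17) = 0.23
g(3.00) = -0.00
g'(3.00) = 0.01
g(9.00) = 0.00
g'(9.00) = 0.00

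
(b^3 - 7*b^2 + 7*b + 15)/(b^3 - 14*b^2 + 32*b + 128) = (b^3 - 7*b^2 + 7*b + 15)/(b^3 - 14*b^2 + 32*b + 128)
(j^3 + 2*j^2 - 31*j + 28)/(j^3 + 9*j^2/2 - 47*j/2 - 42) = 2*(j - 1)/(2*j + 3)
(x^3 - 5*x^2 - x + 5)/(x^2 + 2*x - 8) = (x^3 - 5*x^2 - x + 5)/(x^2 + 2*x - 8)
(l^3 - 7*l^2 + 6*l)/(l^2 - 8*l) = (l^2 - 7*l + 6)/(l - 8)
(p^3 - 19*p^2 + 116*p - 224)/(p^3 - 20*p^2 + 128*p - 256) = (p - 7)/(p - 8)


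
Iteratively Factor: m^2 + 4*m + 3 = (m + 1)*(m + 3)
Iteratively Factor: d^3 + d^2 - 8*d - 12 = (d - 3)*(d^2 + 4*d + 4) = (d - 3)*(d + 2)*(d + 2)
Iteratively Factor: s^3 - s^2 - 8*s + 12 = (s - 2)*(s^2 + s - 6) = (s - 2)*(s + 3)*(s - 2)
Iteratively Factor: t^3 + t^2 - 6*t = (t - 2)*(t^2 + 3*t) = (t - 2)*(t + 3)*(t)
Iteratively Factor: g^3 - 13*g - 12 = (g + 3)*(g^2 - 3*g - 4) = (g - 4)*(g + 3)*(g + 1)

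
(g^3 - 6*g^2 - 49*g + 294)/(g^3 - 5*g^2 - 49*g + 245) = (g - 6)/(g - 5)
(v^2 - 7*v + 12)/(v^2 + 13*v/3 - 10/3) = 3*(v^2 - 7*v + 12)/(3*v^2 + 13*v - 10)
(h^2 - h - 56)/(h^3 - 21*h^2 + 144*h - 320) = (h + 7)/(h^2 - 13*h + 40)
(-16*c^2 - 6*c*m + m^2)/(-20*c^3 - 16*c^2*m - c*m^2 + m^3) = (8*c - m)/(10*c^2 + 3*c*m - m^2)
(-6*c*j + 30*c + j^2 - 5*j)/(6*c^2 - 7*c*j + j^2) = (5 - j)/(c - j)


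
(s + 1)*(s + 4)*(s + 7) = s^3 + 12*s^2 + 39*s + 28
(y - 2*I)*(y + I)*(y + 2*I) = y^3 + I*y^2 + 4*y + 4*I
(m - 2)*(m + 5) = m^2 + 3*m - 10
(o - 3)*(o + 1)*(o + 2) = o^3 - 7*o - 6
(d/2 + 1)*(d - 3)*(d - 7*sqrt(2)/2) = d^3/2 - 7*sqrt(2)*d^2/4 - d^2/2 - 3*d + 7*sqrt(2)*d/4 + 21*sqrt(2)/2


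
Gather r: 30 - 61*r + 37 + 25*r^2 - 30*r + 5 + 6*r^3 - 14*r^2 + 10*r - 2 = 6*r^3 + 11*r^2 - 81*r + 70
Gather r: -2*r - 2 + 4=2 - 2*r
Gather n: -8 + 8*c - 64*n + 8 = 8*c - 64*n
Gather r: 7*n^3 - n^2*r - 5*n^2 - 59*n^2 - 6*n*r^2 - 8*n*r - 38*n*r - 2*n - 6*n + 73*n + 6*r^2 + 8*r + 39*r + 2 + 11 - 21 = 7*n^3 - 64*n^2 + 65*n + r^2*(6 - 6*n) + r*(-n^2 - 46*n + 47) - 8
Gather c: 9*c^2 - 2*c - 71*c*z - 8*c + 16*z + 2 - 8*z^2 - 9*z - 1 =9*c^2 + c*(-71*z - 10) - 8*z^2 + 7*z + 1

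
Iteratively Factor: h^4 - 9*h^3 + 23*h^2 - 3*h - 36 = (h - 3)*(h^3 - 6*h^2 + 5*h + 12) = (h - 3)*(h + 1)*(h^2 - 7*h + 12) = (h - 4)*(h - 3)*(h + 1)*(h - 3)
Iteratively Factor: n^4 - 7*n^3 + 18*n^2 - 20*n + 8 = (n - 1)*(n^3 - 6*n^2 + 12*n - 8) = (n - 2)*(n - 1)*(n^2 - 4*n + 4) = (n - 2)^2*(n - 1)*(n - 2)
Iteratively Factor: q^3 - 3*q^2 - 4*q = (q - 4)*(q^2 + q) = (q - 4)*(q + 1)*(q)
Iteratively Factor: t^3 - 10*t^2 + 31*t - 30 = (t - 3)*(t^2 - 7*t + 10) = (t - 3)*(t - 2)*(t - 5)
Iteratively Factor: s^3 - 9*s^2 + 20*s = (s - 5)*(s^2 - 4*s) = (s - 5)*(s - 4)*(s)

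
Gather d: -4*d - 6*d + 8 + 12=20 - 10*d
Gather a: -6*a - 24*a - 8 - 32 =-30*a - 40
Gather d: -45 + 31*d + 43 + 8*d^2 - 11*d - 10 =8*d^2 + 20*d - 12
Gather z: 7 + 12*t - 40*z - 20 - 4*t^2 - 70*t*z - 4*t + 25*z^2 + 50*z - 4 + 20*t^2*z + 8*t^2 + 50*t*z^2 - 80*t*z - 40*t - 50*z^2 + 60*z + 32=4*t^2 - 32*t + z^2*(50*t - 25) + z*(20*t^2 - 150*t + 70) + 15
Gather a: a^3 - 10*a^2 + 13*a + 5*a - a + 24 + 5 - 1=a^3 - 10*a^2 + 17*a + 28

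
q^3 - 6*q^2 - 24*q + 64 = (q - 8)*(q - 2)*(q + 4)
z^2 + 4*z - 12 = (z - 2)*(z + 6)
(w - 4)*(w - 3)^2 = w^3 - 10*w^2 + 33*w - 36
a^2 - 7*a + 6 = (a - 6)*(a - 1)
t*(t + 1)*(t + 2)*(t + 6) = t^4 + 9*t^3 + 20*t^2 + 12*t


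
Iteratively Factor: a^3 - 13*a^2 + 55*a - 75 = (a - 3)*(a^2 - 10*a + 25) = (a - 5)*(a - 3)*(a - 5)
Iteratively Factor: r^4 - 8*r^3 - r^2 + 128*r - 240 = (r - 5)*(r^3 - 3*r^2 - 16*r + 48) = (r - 5)*(r - 4)*(r^2 + r - 12) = (r - 5)*(r - 4)*(r + 4)*(r - 3)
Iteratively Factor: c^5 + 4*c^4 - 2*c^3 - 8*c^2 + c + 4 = (c + 1)*(c^4 + 3*c^3 - 5*c^2 - 3*c + 4) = (c + 1)*(c + 4)*(c^3 - c^2 - c + 1) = (c - 1)*(c + 1)*(c + 4)*(c^2 - 1) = (c - 1)*(c + 1)^2*(c + 4)*(c - 1)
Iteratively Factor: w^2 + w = (w)*(w + 1)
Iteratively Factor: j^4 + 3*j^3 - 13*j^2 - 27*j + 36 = (j - 3)*(j^3 + 6*j^2 + 5*j - 12) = (j - 3)*(j - 1)*(j^2 + 7*j + 12) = (j - 3)*(j - 1)*(j + 4)*(j + 3)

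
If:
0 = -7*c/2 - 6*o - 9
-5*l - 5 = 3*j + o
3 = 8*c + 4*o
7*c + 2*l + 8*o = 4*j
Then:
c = 27/17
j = -1585/884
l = 124/221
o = -165/68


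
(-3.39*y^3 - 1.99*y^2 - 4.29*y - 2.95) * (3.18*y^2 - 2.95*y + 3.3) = -10.7802*y^5 + 3.6723*y^4 - 18.9587*y^3 - 3.2925*y^2 - 5.4545*y - 9.735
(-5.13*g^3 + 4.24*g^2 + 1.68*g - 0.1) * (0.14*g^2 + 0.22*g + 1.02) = -0.7182*g^5 - 0.535*g^4 - 4.0646*g^3 + 4.6804*g^2 + 1.6916*g - 0.102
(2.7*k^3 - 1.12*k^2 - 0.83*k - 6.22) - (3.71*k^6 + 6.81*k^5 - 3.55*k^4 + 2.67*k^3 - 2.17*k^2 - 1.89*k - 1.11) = -3.71*k^6 - 6.81*k^5 + 3.55*k^4 + 0.0300000000000002*k^3 + 1.05*k^2 + 1.06*k - 5.11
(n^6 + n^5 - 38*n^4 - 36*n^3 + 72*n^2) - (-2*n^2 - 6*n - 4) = n^6 + n^5 - 38*n^4 - 36*n^3 + 74*n^2 + 6*n + 4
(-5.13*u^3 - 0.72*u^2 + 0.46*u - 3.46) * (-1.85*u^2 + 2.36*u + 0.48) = 9.4905*u^5 - 10.7748*u^4 - 5.0126*u^3 + 7.141*u^2 - 7.9448*u - 1.6608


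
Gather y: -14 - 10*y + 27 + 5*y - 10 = 3 - 5*y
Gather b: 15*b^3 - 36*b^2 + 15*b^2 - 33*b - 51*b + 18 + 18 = 15*b^3 - 21*b^2 - 84*b + 36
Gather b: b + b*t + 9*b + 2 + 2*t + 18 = b*(t + 10) + 2*t + 20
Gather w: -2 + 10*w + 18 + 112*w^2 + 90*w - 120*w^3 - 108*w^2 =-120*w^3 + 4*w^2 + 100*w + 16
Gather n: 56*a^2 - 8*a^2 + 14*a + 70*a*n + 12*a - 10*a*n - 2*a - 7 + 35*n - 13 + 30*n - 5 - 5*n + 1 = 48*a^2 + 24*a + n*(60*a + 60) - 24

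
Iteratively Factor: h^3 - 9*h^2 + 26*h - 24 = (h - 4)*(h^2 - 5*h + 6) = (h - 4)*(h - 2)*(h - 3)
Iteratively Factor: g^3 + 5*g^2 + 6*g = (g + 2)*(g^2 + 3*g) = (g + 2)*(g + 3)*(g)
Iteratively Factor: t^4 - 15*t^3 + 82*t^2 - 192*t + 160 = (t - 5)*(t^3 - 10*t^2 + 32*t - 32) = (t - 5)*(t - 4)*(t^2 - 6*t + 8) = (t - 5)*(t - 4)*(t - 2)*(t - 4)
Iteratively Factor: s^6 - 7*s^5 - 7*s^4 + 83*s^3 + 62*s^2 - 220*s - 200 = (s + 1)*(s^5 - 8*s^4 + s^3 + 82*s^2 - 20*s - 200) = (s + 1)*(s + 2)*(s^4 - 10*s^3 + 21*s^2 + 40*s - 100) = (s + 1)*(s + 2)^2*(s^3 - 12*s^2 + 45*s - 50) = (s - 5)*(s + 1)*(s + 2)^2*(s^2 - 7*s + 10) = (s - 5)^2*(s + 1)*(s + 2)^2*(s - 2)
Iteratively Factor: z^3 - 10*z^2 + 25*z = (z - 5)*(z^2 - 5*z) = z*(z - 5)*(z - 5)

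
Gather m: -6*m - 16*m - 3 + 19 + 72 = 88 - 22*m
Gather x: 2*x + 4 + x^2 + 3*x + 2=x^2 + 5*x + 6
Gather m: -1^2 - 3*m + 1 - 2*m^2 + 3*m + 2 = 2 - 2*m^2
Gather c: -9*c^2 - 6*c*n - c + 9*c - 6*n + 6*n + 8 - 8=-9*c^2 + c*(8 - 6*n)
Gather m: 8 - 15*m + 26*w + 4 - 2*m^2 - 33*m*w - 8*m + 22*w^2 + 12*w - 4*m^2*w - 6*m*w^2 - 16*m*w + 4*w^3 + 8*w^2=m^2*(-4*w - 2) + m*(-6*w^2 - 49*w - 23) + 4*w^3 + 30*w^2 + 38*w + 12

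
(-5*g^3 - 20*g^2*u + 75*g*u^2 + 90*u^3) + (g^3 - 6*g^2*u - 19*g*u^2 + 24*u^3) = -4*g^3 - 26*g^2*u + 56*g*u^2 + 114*u^3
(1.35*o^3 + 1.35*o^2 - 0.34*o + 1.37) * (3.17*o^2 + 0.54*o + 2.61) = 4.2795*o^5 + 5.0085*o^4 + 3.1747*o^3 + 7.6828*o^2 - 0.1476*o + 3.5757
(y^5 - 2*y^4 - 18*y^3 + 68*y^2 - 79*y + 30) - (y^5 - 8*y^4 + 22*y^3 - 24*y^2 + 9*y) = 6*y^4 - 40*y^3 + 92*y^2 - 88*y + 30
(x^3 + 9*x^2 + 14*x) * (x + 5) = x^4 + 14*x^3 + 59*x^2 + 70*x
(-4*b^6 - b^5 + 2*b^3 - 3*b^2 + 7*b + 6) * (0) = 0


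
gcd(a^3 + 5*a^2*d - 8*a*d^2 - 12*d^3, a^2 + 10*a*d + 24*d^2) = a + 6*d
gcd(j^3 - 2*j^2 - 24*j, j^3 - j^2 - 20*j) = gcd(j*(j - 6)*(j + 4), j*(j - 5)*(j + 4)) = j^2 + 4*j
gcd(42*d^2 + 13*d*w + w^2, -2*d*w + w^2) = 1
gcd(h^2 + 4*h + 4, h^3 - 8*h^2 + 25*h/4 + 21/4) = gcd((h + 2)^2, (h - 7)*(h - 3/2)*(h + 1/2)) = 1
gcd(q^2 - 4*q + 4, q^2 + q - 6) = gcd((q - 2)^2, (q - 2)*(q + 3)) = q - 2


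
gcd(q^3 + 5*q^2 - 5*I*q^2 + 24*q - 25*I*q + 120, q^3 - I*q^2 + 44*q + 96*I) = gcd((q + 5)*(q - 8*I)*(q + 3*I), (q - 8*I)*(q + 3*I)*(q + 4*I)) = q^2 - 5*I*q + 24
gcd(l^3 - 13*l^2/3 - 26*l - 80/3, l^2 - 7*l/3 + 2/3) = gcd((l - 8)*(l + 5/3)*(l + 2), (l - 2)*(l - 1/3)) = 1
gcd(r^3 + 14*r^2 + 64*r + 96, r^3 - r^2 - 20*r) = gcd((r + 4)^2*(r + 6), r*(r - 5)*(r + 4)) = r + 4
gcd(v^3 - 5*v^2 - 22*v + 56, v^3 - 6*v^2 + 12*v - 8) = v - 2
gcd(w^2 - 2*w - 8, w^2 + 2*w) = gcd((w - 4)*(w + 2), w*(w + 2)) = w + 2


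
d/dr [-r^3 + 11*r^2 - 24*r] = -3*r^2 + 22*r - 24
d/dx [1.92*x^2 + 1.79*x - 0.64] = 3.84*x + 1.79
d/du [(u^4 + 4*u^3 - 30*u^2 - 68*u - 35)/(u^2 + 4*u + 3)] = 2*(u^3 + 6*u^2 + 9*u - 32)/(u^2 + 6*u + 9)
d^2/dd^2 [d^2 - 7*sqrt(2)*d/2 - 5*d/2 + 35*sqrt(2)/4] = 2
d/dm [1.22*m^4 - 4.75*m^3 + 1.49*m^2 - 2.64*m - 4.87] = 4.88*m^3 - 14.25*m^2 + 2.98*m - 2.64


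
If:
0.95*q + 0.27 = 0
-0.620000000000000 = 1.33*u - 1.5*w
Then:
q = -0.28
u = 1.12781954887218*w - 0.466165413533835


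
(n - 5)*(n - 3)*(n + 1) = n^3 - 7*n^2 + 7*n + 15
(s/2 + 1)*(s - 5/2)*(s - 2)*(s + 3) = s^4/2 + s^3/4 - 23*s^2/4 - s + 15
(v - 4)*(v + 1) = v^2 - 3*v - 4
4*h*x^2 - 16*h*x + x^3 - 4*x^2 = x*(4*h + x)*(x - 4)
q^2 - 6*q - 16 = (q - 8)*(q + 2)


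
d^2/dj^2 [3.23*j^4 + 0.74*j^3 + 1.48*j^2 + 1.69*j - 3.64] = 38.76*j^2 + 4.44*j + 2.96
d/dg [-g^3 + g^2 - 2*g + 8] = -3*g^2 + 2*g - 2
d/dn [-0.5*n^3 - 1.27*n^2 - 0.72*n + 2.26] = -1.5*n^2 - 2.54*n - 0.72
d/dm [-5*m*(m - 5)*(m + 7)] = -15*m^2 - 20*m + 175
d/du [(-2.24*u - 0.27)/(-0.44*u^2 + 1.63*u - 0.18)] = (-0.9856*u^2 - 0.2376*u + 0.8433)/(0.1936*u^4 - 1.4344*u^3 + 2.8153*u^2 - 0.5868*u + 0.0324)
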